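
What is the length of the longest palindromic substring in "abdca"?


Input: "abdca"
Checking substrings for palindromes:
  No multi-char palindromic substrings found
Longest palindromic substring: "a" with length 1

1


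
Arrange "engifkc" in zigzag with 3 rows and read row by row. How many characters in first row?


Zigzag "engifkc" into 3 rows:
Placing characters:
  'e' => row 0
  'n' => row 1
  'g' => row 2
  'i' => row 1
  'f' => row 0
  'k' => row 1
  'c' => row 2
Rows:
  Row 0: "ef"
  Row 1: "nik"
  Row 2: "gc"
First row length: 2

2


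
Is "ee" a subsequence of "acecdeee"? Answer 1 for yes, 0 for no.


Check if "ee" is a subsequence of "acecdeee"
Greedy scan:
  Position 0 ('a'): no match needed
  Position 1 ('c'): no match needed
  Position 2 ('e'): matches sub[0] = 'e'
  Position 3 ('c'): no match needed
  Position 4 ('d'): no match needed
  Position 5 ('e'): matches sub[1] = 'e'
  Position 6 ('e'): no match needed
  Position 7 ('e'): no match needed
All 2 characters matched => is a subsequence

1


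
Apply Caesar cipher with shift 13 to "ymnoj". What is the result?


Caesar cipher: shift "ymnoj" by 13
  'y' (pos 24) + 13 = pos 11 = 'l'
  'm' (pos 12) + 13 = pos 25 = 'z'
  'n' (pos 13) + 13 = pos 0 = 'a'
  'o' (pos 14) + 13 = pos 1 = 'b'
  'j' (pos 9) + 13 = pos 22 = 'w'
Result: lzabw

lzabw


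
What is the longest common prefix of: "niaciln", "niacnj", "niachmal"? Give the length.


Words: niaciln, niacnj, niachmal
  Position 0: all 'n' => match
  Position 1: all 'i' => match
  Position 2: all 'a' => match
  Position 3: all 'c' => match
  Position 4: ('i', 'n', 'h') => mismatch, stop
LCP = "niac" (length 4)

4


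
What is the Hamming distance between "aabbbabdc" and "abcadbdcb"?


Comparing "aabbbabdc" and "abcadbdcb" position by position:
  Position 0: 'a' vs 'a' => same
  Position 1: 'a' vs 'b' => differ
  Position 2: 'b' vs 'c' => differ
  Position 3: 'b' vs 'a' => differ
  Position 4: 'b' vs 'd' => differ
  Position 5: 'a' vs 'b' => differ
  Position 6: 'b' vs 'd' => differ
  Position 7: 'd' vs 'c' => differ
  Position 8: 'c' vs 'b' => differ
Total differences (Hamming distance): 8

8


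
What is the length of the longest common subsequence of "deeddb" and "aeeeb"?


LCS of "deeddb" and "aeeeb"
DP table:
           a    e    e    e    b
      0    0    0    0    0    0
  d   0    0    0    0    0    0
  e   0    0    1    1    1    1
  e   0    0    1    2    2    2
  d   0    0    1    2    2    2
  d   0    0    1    2    2    2
  b   0    0    1    2    2    3
LCS length = dp[6][5] = 3

3


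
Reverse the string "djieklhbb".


Input: djieklhbb
Reading characters right to left:
  Position 8: 'b'
  Position 7: 'b'
  Position 6: 'h'
  Position 5: 'l'
  Position 4: 'k'
  Position 3: 'e'
  Position 2: 'i'
  Position 1: 'j'
  Position 0: 'd'
Reversed: bbhlkeijd

bbhlkeijd


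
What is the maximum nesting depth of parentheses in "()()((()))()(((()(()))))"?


Input: "()()((()))()(((()(()))))"
Tracking depth:
  Position 0 '(': depth becomes 1
  Position 1 ')': depth becomes 0
  Position 2 '(': depth becomes 1
  Position 3 ')': depth becomes 0
  Position 4 '(': depth becomes 1
  Position 5 '(': depth becomes 2
  Position 6 '(': depth becomes 3
  Position 7 ')': depth becomes 2
  Position 8 ')': depth becomes 1
  Position 9 ')': depth becomes 0
  Position 10 '(': depth becomes 1
  Position 11 ')': depth becomes 0
  Position 12 '(': depth becomes 1
  Position 13 '(': depth becomes 2
  Position 14 '(': depth becomes 3
  Position 15 '(': depth becomes 4
  Position 16 ')': depth becomes 3
  Position 17 '(': depth becomes 4
  Position 18 '(': depth becomes 5
  Position 19 ')': depth becomes 4
  Position 20 ')': depth becomes 3
  Position 21 ')': depth becomes 2
  Position 22 ')': depth becomes 1
  Position 23 ')': depth becomes 0
Maximum depth reached: 5

5


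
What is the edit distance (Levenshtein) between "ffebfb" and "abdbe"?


Computing edit distance: "ffebfb" -> "abdbe"
DP table:
           a    b    d    b    e
      0    1    2    3    4    5
  f   1    1    2    3    4    5
  f   2    2    2    3    4    5
  e   3    3    3    3    4    4
  b   4    4    3    4    3    4
  f   5    5    4    4    4    4
  b   6    6    5    5    4    5
Edit distance = dp[6][5] = 5

5


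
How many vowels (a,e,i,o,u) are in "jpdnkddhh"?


Input: jpdnkddhh
Checking each character:
  'j' at position 0: consonant
  'p' at position 1: consonant
  'd' at position 2: consonant
  'n' at position 3: consonant
  'k' at position 4: consonant
  'd' at position 5: consonant
  'd' at position 6: consonant
  'h' at position 7: consonant
  'h' at position 8: consonant
Total vowels: 0

0


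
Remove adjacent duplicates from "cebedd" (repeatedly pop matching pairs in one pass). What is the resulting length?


Input: cebedd
Stack-based adjacent duplicate removal:
  Read 'c': push. Stack: c
  Read 'e': push. Stack: ce
  Read 'b': push. Stack: ceb
  Read 'e': push. Stack: cebe
  Read 'd': push. Stack: cebed
  Read 'd': matches stack top 'd' => pop. Stack: cebe
Final stack: "cebe" (length 4)

4


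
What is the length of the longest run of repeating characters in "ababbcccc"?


Input: "ababbcccc"
Scanning for longest run:
  Position 1 ('b'): new char, reset run to 1
  Position 2 ('a'): new char, reset run to 1
  Position 3 ('b'): new char, reset run to 1
  Position 4 ('b'): continues run of 'b', length=2
  Position 5 ('c'): new char, reset run to 1
  Position 6 ('c'): continues run of 'c', length=2
  Position 7 ('c'): continues run of 'c', length=3
  Position 8 ('c'): continues run of 'c', length=4
Longest run: 'c' with length 4

4


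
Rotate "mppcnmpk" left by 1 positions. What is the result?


Input: "mppcnmpk", rotate left by 1
First 1 characters: "m"
Remaining characters: "ppcnmpk"
Concatenate remaining + first: "ppcnmpk" + "m" = "ppcnmpkm"

ppcnmpkm


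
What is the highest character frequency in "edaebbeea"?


Input: edaebbeea
Character counts:
  'a': 2
  'b': 2
  'd': 1
  'e': 4
Maximum frequency: 4

4


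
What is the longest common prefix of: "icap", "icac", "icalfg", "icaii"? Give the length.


Words: icap, icac, icalfg, icaii
  Position 0: all 'i' => match
  Position 1: all 'c' => match
  Position 2: all 'a' => match
  Position 3: ('p', 'c', 'l', 'i') => mismatch, stop
LCP = "ica" (length 3)

3


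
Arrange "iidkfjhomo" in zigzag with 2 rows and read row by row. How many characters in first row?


Zigzag "iidkfjhomo" into 2 rows:
Placing characters:
  'i' => row 0
  'i' => row 1
  'd' => row 0
  'k' => row 1
  'f' => row 0
  'j' => row 1
  'h' => row 0
  'o' => row 1
  'm' => row 0
  'o' => row 1
Rows:
  Row 0: "idfhm"
  Row 1: "ikjoo"
First row length: 5

5


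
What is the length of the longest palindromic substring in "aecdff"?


Input: "aecdff"
Checking substrings for palindromes:
  [4:6] "ff" (len 2) => palindrome
Longest palindromic substring: "ff" with length 2

2


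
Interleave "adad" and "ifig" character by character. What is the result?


Interleaving "adad" and "ifig":
  Position 0: 'a' from first, 'i' from second => "ai"
  Position 1: 'd' from first, 'f' from second => "df"
  Position 2: 'a' from first, 'i' from second => "ai"
  Position 3: 'd' from first, 'g' from second => "dg"
Result: aidfaidg

aidfaidg


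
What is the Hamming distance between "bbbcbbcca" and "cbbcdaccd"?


Comparing "bbbcbbcca" and "cbbcdaccd" position by position:
  Position 0: 'b' vs 'c' => differ
  Position 1: 'b' vs 'b' => same
  Position 2: 'b' vs 'b' => same
  Position 3: 'c' vs 'c' => same
  Position 4: 'b' vs 'd' => differ
  Position 5: 'b' vs 'a' => differ
  Position 6: 'c' vs 'c' => same
  Position 7: 'c' vs 'c' => same
  Position 8: 'a' vs 'd' => differ
Total differences (Hamming distance): 4

4


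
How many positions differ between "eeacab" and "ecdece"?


Comparing "eeacab" and "ecdece" position by position:
  Position 0: 'e' vs 'e' => same
  Position 1: 'e' vs 'c' => DIFFER
  Position 2: 'a' vs 'd' => DIFFER
  Position 3: 'c' vs 'e' => DIFFER
  Position 4: 'a' vs 'c' => DIFFER
  Position 5: 'b' vs 'e' => DIFFER
Positions that differ: 5

5


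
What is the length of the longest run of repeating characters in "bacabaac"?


Input: "bacabaac"
Scanning for longest run:
  Position 1 ('a'): new char, reset run to 1
  Position 2 ('c'): new char, reset run to 1
  Position 3 ('a'): new char, reset run to 1
  Position 4 ('b'): new char, reset run to 1
  Position 5 ('a'): new char, reset run to 1
  Position 6 ('a'): continues run of 'a', length=2
  Position 7 ('c'): new char, reset run to 1
Longest run: 'a' with length 2

2


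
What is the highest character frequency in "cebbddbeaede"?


Input: cebbddbeaede
Character counts:
  'a': 1
  'b': 3
  'c': 1
  'd': 3
  'e': 4
Maximum frequency: 4

4


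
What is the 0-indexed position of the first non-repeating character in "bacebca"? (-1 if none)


Input: bacebca
Character frequencies:
  'a': 2
  'b': 2
  'c': 2
  'e': 1
Scanning left to right for freq == 1:
  Position 0 ('b'): freq=2, skip
  Position 1 ('a'): freq=2, skip
  Position 2 ('c'): freq=2, skip
  Position 3 ('e'): unique! => answer = 3

3


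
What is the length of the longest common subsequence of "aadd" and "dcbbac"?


LCS of "aadd" and "dcbbac"
DP table:
           d    c    b    b    a    c
      0    0    0    0    0    0    0
  a   0    0    0    0    0    1    1
  a   0    0    0    0    0    1    1
  d   0    1    1    1    1    1    1
  d   0    1    1    1    1    1    1
LCS length = dp[4][6] = 1

1


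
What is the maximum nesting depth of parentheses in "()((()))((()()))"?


Input: "()((()))((()()))"
Tracking depth:
  Position 0 '(': depth becomes 1
  Position 1 ')': depth becomes 0
  Position 2 '(': depth becomes 1
  Position 3 '(': depth becomes 2
  Position 4 '(': depth becomes 3
  Position 5 ')': depth becomes 2
  Position 6 ')': depth becomes 1
  Position 7 ')': depth becomes 0
  Position 8 '(': depth becomes 1
  Position 9 '(': depth becomes 2
  Position 10 '(': depth becomes 3
  Position 11 ')': depth becomes 2
  Position 12 '(': depth becomes 3
  Position 13 ')': depth becomes 2
  Position 14 ')': depth becomes 1
  Position 15 ')': depth becomes 0
Maximum depth reached: 3

3


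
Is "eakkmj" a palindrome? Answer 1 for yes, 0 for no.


Input: eakkmj
Reversed: jmkkae
  Compare pos 0 ('e') with pos 5 ('j'): MISMATCH
  Compare pos 1 ('a') with pos 4 ('m'): MISMATCH
  Compare pos 2 ('k') with pos 3 ('k'): match
Result: not a palindrome

0


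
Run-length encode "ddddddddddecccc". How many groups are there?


Input: ddddddddddecccc
Scanning for consecutive runs:
  Group 1: 'd' x 10 (positions 0-9)
  Group 2: 'e' x 1 (positions 10-10)
  Group 3: 'c' x 4 (positions 11-14)
Total groups: 3

3


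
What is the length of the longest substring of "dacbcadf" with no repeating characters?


Input: "dacbcadf"
Sliding window (track last position of each char):
  Position 0 ('d'): window [0,0] length 1 -- new best
  Position 1 ('a'): window [0,1] length 2 -- new best
  Position 2 ('c'): window [0,2] length 3 -- new best
  Position 3 ('b'): window [0,3] length 4 -- new best
  Position 4 ('c'): repeat (last at 2), move window start to 3
  Position 4 ('c'): window [3,4] length 2
  Position 5 ('a'): window [3,5] length 3
  Position 6 ('d'): window [3,6] length 4
  Position 7 ('f'): window [3,7] length 5 -- new best
Longest substring with no repeats: "bcadf" with length 5

5


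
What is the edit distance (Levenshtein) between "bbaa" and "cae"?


Computing edit distance: "bbaa" -> "cae"
DP table:
           c    a    e
      0    1    2    3
  b   1    1    2    3
  b   2    2    2    3
  a   3    3    2    3
  a   4    4    3    3
Edit distance = dp[4][3] = 3

3


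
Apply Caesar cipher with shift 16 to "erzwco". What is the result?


Caesar cipher: shift "erzwco" by 16
  'e' (pos 4) + 16 = pos 20 = 'u'
  'r' (pos 17) + 16 = pos 7 = 'h'
  'z' (pos 25) + 16 = pos 15 = 'p'
  'w' (pos 22) + 16 = pos 12 = 'm'
  'c' (pos 2) + 16 = pos 18 = 's'
  'o' (pos 14) + 16 = pos 4 = 'e'
Result: uhpmse

uhpmse


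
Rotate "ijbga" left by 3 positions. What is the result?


Input: "ijbga", rotate left by 3
First 3 characters: "ijb"
Remaining characters: "ga"
Concatenate remaining + first: "ga" + "ijb" = "gaijb"

gaijb


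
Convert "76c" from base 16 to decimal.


Input: "76c" in base 16
Positional expansion:
  Digit '7' (value 7) x 16^2 = 1792
  Digit '6' (value 6) x 16^1 = 96
  Digit 'c' (value 12) x 16^0 = 12
Sum = 1900

1900


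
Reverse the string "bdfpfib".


Input: bdfpfib
Reading characters right to left:
  Position 6: 'b'
  Position 5: 'i'
  Position 4: 'f'
  Position 3: 'p'
  Position 2: 'f'
  Position 1: 'd'
  Position 0: 'b'
Reversed: bifpfdb

bifpfdb


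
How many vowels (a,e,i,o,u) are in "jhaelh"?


Input: jhaelh
Checking each character:
  'j' at position 0: consonant
  'h' at position 1: consonant
  'a' at position 2: vowel (running total: 1)
  'e' at position 3: vowel (running total: 2)
  'l' at position 4: consonant
  'h' at position 5: consonant
Total vowels: 2

2


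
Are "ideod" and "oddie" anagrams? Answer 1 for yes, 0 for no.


Strings: "ideod", "oddie"
Sorted first:  ddeio
Sorted second: ddeio
Sorted forms match => anagrams

1


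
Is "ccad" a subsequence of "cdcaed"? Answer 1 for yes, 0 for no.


Check if "ccad" is a subsequence of "cdcaed"
Greedy scan:
  Position 0 ('c'): matches sub[0] = 'c'
  Position 1 ('d'): no match needed
  Position 2 ('c'): matches sub[1] = 'c'
  Position 3 ('a'): matches sub[2] = 'a'
  Position 4 ('e'): no match needed
  Position 5 ('d'): matches sub[3] = 'd'
All 4 characters matched => is a subsequence

1


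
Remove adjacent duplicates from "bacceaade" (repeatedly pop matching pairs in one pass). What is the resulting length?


Input: bacceaade
Stack-based adjacent duplicate removal:
  Read 'b': push. Stack: b
  Read 'a': push. Stack: ba
  Read 'c': push. Stack: bac
  Read 'c': matches stack top 'c' => pop. Stack: ba
  Read 'e': push. Stack: bae
  Read 'a': push. Stack: baea
  Read 'a': matches stack top 'a' => pop. Stack: bae
  Read 'd': push. Stack: baed
  Read 'e': push. Stack: baede
Final stack: "baede" (length 5)

5


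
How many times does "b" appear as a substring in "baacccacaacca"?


Searching for "b" in "baacccacaacca"
Scanning each position:
  Position 0: "b" => MATCH
  Position 1: "a" => no
  Position 2: "a" => no
  Position 3: "c" => no
  Position 4: "c" => no
  Position 5: "c" => no
  Position 6: "a" => no
  Position 7: "c" => no
  Position 8: "a" => no
  Position 9: "a" => no
  Position 10: "c" => no
  Position 11: "c" => no
  Position 12: "a" => no
Total occurrences: 1

1


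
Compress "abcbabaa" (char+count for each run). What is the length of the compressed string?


Input: abcbabaa
Runs:
  'a' x 1 => "a1"
  'b' x 1 => "b1"
  'c' x 1 => "c1"
  'b' x 1 => "b1"
  'a' x 1 => "a1"
  'b' x 1 => "b1"
  'a' x 2 => "a2"
Compressed: "a1b1c1b1a1b1a2"
Compressed length: 14

14


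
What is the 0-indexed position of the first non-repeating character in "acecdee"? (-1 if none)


Input: acecdee
Character frequencies:
  'a': 1
  'c': 2
  'd': 1
  'e': 3
Scanning left to right for freq == 1:
  Position 0 ('a'): unique! => answer = 0

0


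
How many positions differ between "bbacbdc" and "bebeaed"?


Comparing "bbacbdc" and "bebeaed" position by position:
  Position 0: 'b' vs 'b' => same
  Position 1: 'b' vs 'e' => DIFFER
  Position 2: 'a' vs 'b' => DIFFER
  Position 3: 'c' vs 'e' => DIFFER
  Position 4: 'b' vs 'a' => DIFFER
  Position 5: 'd' vs 'e' => DIFFER
  Position 6: 'c' vs 'd' => DIFFER
Positions that differ: 6

6


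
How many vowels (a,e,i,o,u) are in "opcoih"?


Input: opcoih
Checking each character:
  'o' at position 0: vowel (running total: 1)
  'p' at position 1: consonant
  'c' at position 2: consonant
  'o' at position 3: vowel (running total: 2)
  'i' at position 4: vowel (running total: 3)
  'h' at position 5: consonant
Total vowels: 3

3


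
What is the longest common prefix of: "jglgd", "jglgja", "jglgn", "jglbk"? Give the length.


Words: jglgd, jglgja, jglgn, jglbk
  Position 0: all 'j' => match
  Position 1: all 'g' => match
  Position 2: all 'l' => match
  Position 3: ('g', 'g', 'g', 'b') => mismatch, stop
LCP = "jgl" (length 3)

3


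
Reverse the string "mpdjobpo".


Input: mpdjobpo
Reading characters right to left:
  Position 7: 'o'
  Position 6: 'p'
  Position 5: 'b'
  Position 4: 'o'
  Position 3: 'j'
  Position 2: 'd'
  Position 1: 'p'
  Position 0: 'm'
Reversed: opbojdpm

opbojdpm


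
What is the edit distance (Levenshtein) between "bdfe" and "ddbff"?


Computing edit distance: "bdfe" -> "ddbff"
DP table:
           d    d    b    f    f
      0    1    2    3    4    5
  b   1    1    2    2    3    4
  d   2    1    1    2    3    4
  f   3    2    2    2    2    3
  e   4    3    3    3    3    3
Edit distance = dp[4][5] = 3

3


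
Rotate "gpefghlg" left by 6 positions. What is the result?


Input: "gpefghlg", rotate left by 6
First 6 characters: "gpefgh"
Remaining characters: "lg"
Concatenate remaining + first: "lg" + "gpefgh" = "lggpefgh"

lggpefgh


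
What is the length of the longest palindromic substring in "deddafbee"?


Input: "deddafbee"
Checking substrings for palindromes:
  [0:3] "ded" (len 3) => palindrome
  [2:4] "dd" (len 2) => palindrome
  [7:9] "ee" (len 2) => palindrome
Longest palindromic substring: "ded" with length 3

3


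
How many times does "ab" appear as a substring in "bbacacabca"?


Searching for "ab" in "bbacacabca"
Scanning each position:
  Position 0: "bb" => no
  Position 1: "ba" => no
  Position 2: "ac" => no
  Position 3: "ca" => no
  Position 4: "ac" => no
  Position 5: "ca" => no
  Position 6: "ab" => MATCH
  Position 7: "bc" => no
  Position 8: "ca" => no
Total occurrences: 1

1


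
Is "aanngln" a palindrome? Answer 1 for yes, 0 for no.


Input: aanngln
Reversed: nlgnnaa
  Compare pos 0 ('a') with pos 6 ('n'): MISMATCH
  Compare pos 1 ('a') with pos 5 ('l'): MISMATCH
  Compare pos 2 ('n') with pos 4 ('g'): MISMATCH
Result: not a palindrome

0


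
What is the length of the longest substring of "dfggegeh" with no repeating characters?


Input: "dfggegeh"
Sliding window (track last position of each char):
  Position 0 ('d'): window [0,0] length 1 -- new best
  Position 1 ('f'): window [0,1] length 2 -- new best
  Position 2 ('g'): window [0,2] length 3 -- new best
  Position 3 ('g'): repeat (last at 2), move window start to 3
  Position 3 ('g'): window [3,3] length 1
  Position 4 ('e'): window [3,4] length 2
  Position 5 ('g'): repeat (last at 3), move window start to 4
  Position 5 ('g'): window [4,5] length 2
  Position 6 ('e'): repeat (last at 4), move window start to 5
  Position 6 ('e'): window [5,6] length 2
  Position 7 ('h'): window [5,7] length 3
Longest substring with no repeats: "dfg" with length 3

3


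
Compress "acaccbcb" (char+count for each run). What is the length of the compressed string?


Input: acaccbcb
Runs:
  'a' x 1 => "a1"
  'c' x 1 => "c1"
  'a' x 1 => "a1"
  'c' x 2 => "c2"
  'b' x 1 => "b1"
  'c' x 1 => "c1"
  'b' x 1 => "b1"
Compressed: "a1c1a1c2b1c1b1"
Compressed length: 14

14


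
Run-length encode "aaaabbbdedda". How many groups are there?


Input: aaaabbbdedda
Scanning for consecutive runs:
  Group 1: 'a' x 4 (positions 0-3)
  Group 2: 'b' x 3 (positions 4-6)
  Group 3: 'd' x 1 (positions 7-7)
  Group 4: 'e' x 1 (positions 8-8)
  Group 5: 'd' x 2 (positions 9-10)
  Group 6: 'a' x 1 (positions 11-11)
Total groups: 6

6


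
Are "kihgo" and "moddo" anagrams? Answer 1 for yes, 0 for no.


Strings: "kihgo", "moddo"
Sorted first:  ghiko
Sorted second: ddmoo
Differ at position 0: 'g' vs 'd' => not anagrams

0


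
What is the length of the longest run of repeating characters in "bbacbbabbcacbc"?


Input: "bbacbbabbcacbc"
Scanning for longest run:
  Position 1 ('b'): continues run of 'b', length=2
  Position 2 ('a'): new char, reset run to 1
  Position 3 ('c'): new char, reset run to 1
  Position 4 ('b'): new char, reset run to 1
  Position 5 ('b'): continues run of 'b', length=2
  Position 6 ('a'): new char, reset run to 1
  Position 7 ('b'): new char, reset run to 1
  Position 8 ('b'): continues run of 'b', length=2
  Position 9 ('c'): new char, reset run to 1
  Position 10 ('a'): new char, reset run to 1
  Position 11 ('c'): new char, reset run to 1
  Position 12 ('b'): new char, reset run to 1
  Position 13 ('c'): new char, reset run to 1
Longest run: 'b' with length 2

2


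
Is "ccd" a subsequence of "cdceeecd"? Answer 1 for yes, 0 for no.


Check if "ccd" is a subsequence of "cdceeecd"
Greedy scan:
  Position 0 ('c'): matches sub[0] = 'c'
  Position 1 ('d'): no match needed
  Position 2 ('c'): matches sub[1] = 'c'
  Position 3 ('e'): no match needed
  Position 4 ('e'): no match needed
  Position 5 ('e'): no match needed
  Position 6 ('c'): no match needed
  Position 7 ('d'): matches sub[2] = 'd'
All 3 characters matched => is a subsequence

1


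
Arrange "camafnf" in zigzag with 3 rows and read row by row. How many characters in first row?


Zigzag "camafnf" into 3 rows:
Placing characters:
  'c' => row 0
  'a' => row 1
  'm' => row 2
  'a' => row 1
  'f' => row 0
  'n' => row 1
  'f' => row 2
Rows:
  Row 0: "cf"
  Row 1: "aan"
  Row 2: "mf"
First row length: 2

2


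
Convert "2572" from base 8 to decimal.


Input: "2572" in base 8
Positional expansion:
  Digit '2' (value 2) x 8^3 = 1024
  Digit '5' (value 5) x 8^2 = 320
  Digit '7' (value 7) x 8^1 = 56
  Digit '2' (value 2) x 8^0 = 2
Sum = 1402

1402


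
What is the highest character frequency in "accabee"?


Input: accabee
Character counts:
  'a': 2
  'b': 1
  'c': 2
  'e': 2
Maximum frequency: 2

2


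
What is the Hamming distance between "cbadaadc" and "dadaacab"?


Comparing "cbadaadc" and "dadaacab" position by position:
  Position 0: 'c' vs 'd' => differ
  Position 1: 'b' vs 'a' => differ
  Position 2: 'a' vs 'd' => differ
  Position 3: 'd' vs 'a' => differ
  Position 4: 'a' vs 'a' => same
  Position 5: 'a' vs 'c' => differ
  Position 6: 'd' vs 'a' => differ
  Position 7: 'c' vs 'b' => differ
Total differences (Hamming distance): 7

7


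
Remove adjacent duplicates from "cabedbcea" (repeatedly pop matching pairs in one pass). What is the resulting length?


Input: cabedbcea
Stack-based adjacent duplicate removal:
  Read 'c': push. Stack: c
  Read 'a': push. Stack: ca
  Read 'b': push. Stack: cab
  Read 'e': push. Stack: cabe
  Read 'd': push. Stack: cabed
  Read 'b': push. Stack: cabedb
  Read 'c': push. Stack: cabedbc
  Read 'e': push. Stack: cabedbce
  Read 'a': push. Stack: cabedbcea
Final stack: "cabedbcea" (length 9)

9


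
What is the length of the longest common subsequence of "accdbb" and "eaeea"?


LCS of "accdbb" and "eaeea"
DP table:
           e    a    e    e    a
      0    0    0    0    0    0
  a   0    0    1    1    1    1
  c   0    0    1    1    1    1
  c   0    0    1    1    1    1
  d   0    0    1    1    1    1
  b   0    0    1    1    1    1
  b   0    0    1    1    1    1
LCS length = dp[6][5] = 1

1


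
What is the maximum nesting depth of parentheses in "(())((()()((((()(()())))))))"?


Input: "(())((()()((((()(()())))))))"
Tracking depth:
  Position 0 '(': depth becomes 1
  Position 1 '(': depth becomes 2
  Position 2 ')': depth becomes 1
  Position 3 ')': depth becomes 0
  Position 4 '(': depth becomes 1
  Position 5 '(': depth becomes 2
  Position 6 '(': depth becomes 3
  Position 7 ')': depth becomes 2
  Position 8 '(': depth becomes 3
  Position 9 ')': depth becomes 2
  Position 10 '(': depth becomes 3
  Position 11 '(': depth becomes 4
  Position 12 '(': depth becomes 5
  Position 13 '(': depth becomes 6
  Position 14 '(': depth becomes 7
  Position 15 ')': depth becomes 6
  Position 16 '(': depth becomes 7
  Position 17 '(': depth becomes 8
  Position 18 ')': depth becomes 7
  Position 19 '(': depth becomes 8
  Position 20 ')': depth becomes 7
  Position 21 ')': depth becomes 6
  Position 22 ')': depth becomes 5
  Position 23 ')': depth becomes 4
  Position 24 ')': depth becomes 3
  Position 25 ')': depth becomes 2
  Position 26 ')': depth becomes 1
  Position 27 ')': depth becomes 0
Maximum depth reached: 8

8


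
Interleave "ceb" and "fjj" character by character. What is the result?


Interleaving "ceb" and "fjj":
  Position 0: 'c' from first, 'f' from second => "cf"
  Position 1: 'e' from first, 'j' from second => "ej"
  Position 2: 'b' from first, 'j' from second => "bj"
Result: cfejbj

cfejbj


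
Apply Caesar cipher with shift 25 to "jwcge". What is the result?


Caesar cipher: shift "jwcge" by 25
  'j' (pos 9) + 25 = pos 8 = 'i'
  'w' (pos 22) + 25 = pos 21 = 'v'
  'c' (pos 2) + 25 = pos 1 = 'b'
  'g' (pos 6) + 25 = pos 5 = 'f'
  'e' (pos 4) + 25 = pos 3 = 'd'
Result: ivbfd

ivbfd


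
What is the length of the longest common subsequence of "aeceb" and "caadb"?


LCS of "aeceb" and "caadb"
DP table:
           c    a    a    d    b
      0    0    0    0    0    0
  a   0    0    1    1    1    1
  e   0    0    1    1    1    1
  c   0    1    1    1    1    1
  e   0    1    1    1    1    1
  b   0    1    1    1    1    2
LCS length = dp[5][5] = 2

2


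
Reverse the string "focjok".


Input: focjok
Reading characters right to left:
  Position 5: 'k'
  Position 4: 'o'
  Position 3: 'j'
  Position 2: 'c'
  Position 1: 'o'
  Position 0: 'f'
Reversed: kojcof

kojcof


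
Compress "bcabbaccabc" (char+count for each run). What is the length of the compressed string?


Input: bcabbaccabc
Runs:
  'b' x 1 => "b1"
  'c' x 1 => "c1"
  'a' x 1 => "a1"
  'b' x 2 => "b2"
  'a' x 1 => "a1"
  'c' x 2 => "c2"
  'a' x 1 => "a1"
  'b' x 1 => "b1"
  'c' x 1 => "c1"
Compressed: "b1c1a1b2a1c2a1b1c1"
Compressed length: 18

18


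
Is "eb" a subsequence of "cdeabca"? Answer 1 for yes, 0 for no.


Check if "eb" is a subsequence of "cdeabca"
Greedy scan:
  Position 0 ('c'): no match needed
  Position 1 ('d'): no match needed
  Position 2 ('e'): matches sub[0] = 'e'
  Position 3 ('a'): no match needed
  Position 4 ('b'): matches sub[1] = 'b'
  Position 5 ('c'): no match needed
  Position 6 ('a'): no match needed
All 2 characters matched => is a subsequence

1


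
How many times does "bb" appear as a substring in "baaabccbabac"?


Searching for "bb" in "baaabccbabac"
Scanning each position:
  Position 0: "ba" => no
  Position 1: "aa" => no
  Position 2: "aa" => no
  Position 3: "ab" => no
  Position 4: "bc" => no
  Position 5: "cc" => no
  Position 6: "cb" => no
  Position 7: "ba" => no
  Position 8: "ab" => no
  Position 9: "ba" => no
  Position 10: "ac" => no
Total occurrences: 0

0


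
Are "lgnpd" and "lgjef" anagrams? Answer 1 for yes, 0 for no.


Strings: "lgnpd", "lgjef"
Sorted first:  dglnp
Sorted second: efgjl
Differ at position 0: 'd' vs 'e' => not anagrams

0


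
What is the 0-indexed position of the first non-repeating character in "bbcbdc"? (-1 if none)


Input: bbcbdc
Character frequencies:
  'b': 3
  'c': 2
  'd': 1
Scanning left to right for freq == 1:
  Position 0 ('b'): freq=3, skip
  Position 1 ('b'): freq=3, skip
  Position 2 ('c'): freq=2, skip
  Position 3 ('b'): freq=3, skip
  Position 4 ('d'): unique! => answer = 4

4


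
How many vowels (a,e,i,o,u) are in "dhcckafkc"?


Input: dhcckafkc
Checking each character:
  'd' at position 0: consonant
  'h' at position 1: consonant
  'c' at position 2: consonant
  'c' at position 3: consonant
  'k' at position 4: consonant
  'a' at position 5: vowel (running total: 1)
  'f' at position 6: consonant
  'k' at position 7: consonant
  'c' at position 8: consonant
Total vowels: 1

1


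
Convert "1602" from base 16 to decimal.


Input: "1602" in base 16
Positional expansion:
  Digit '1' (value 1) x 16^3 = 4096
  Digit '6' (value 6) x 16^2 = 1536
  Digit '0' (value 0) x 16^1 = 0
  Digit '2' (value 2) x 16^0 = 2
Sum = 5634

5634


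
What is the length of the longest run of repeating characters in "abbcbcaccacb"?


Input: "abbcbcaccacb"
Scanning for longest run:
  Position 1 ('b'): new char, reset run to 1
  Position 2 ('b'): continues run of 'b', length=2
  Position 3 ('c'): new char, reset run to 1
  Position 4 ('b'): new char, reset run to 1
  Position 5 ('c'): new char, reset run to 1
  Position 6 ('a'): new char, reset run to 1
  Position 7 ('c'): new char, reset run to 1
  Position 8 ('c'): continues run of 'c', length=2
  Position 9 ('a'): new char, reset run to 1
  Position 10 ('c'): new char, reset run to 1
  Position 11 ('b'): new char, reset run to 1
Longest run: 'b' with length 2

2


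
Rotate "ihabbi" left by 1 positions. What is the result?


Input: "ihabbi", rotate left by 1
First 1 characters: "i"
Remaining characters: "habbi"
Concatenate remaining + first: "habbi" + "i" = "habbii"

habbii


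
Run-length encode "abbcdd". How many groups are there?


Input: abbcdd
Scanning for consecutive runs:
  Group 1: 'a' x 1 (positions 0-0)
  Group 2: 'b' x 2 (positions 1-2)
  Group 3: 'c' x 1 (positions 3-3)
  Group 4: 'd' x 2 (positions 4-5)
Total groups: 4

4


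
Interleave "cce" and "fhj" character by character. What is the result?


Interleaving "cce" and "fhj":
  Position 0: 'c' from first, 'f' from second => "cf"
  Position 1: 'c' from first, 'h' from second => "ch"
  Position 2: 'e' from first, 'j' from second => "ej"
Result: cfchej

cfchej


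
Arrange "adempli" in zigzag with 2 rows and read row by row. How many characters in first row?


Zigzag "adempli" into 2 rows:
Placing characters:
  'a' => row 0
  'd' => row 1
  'e' => row 0
  'm' => row 1
  'p' => row 0
  'l' => row 1
  'i' => row 0
Rows:
  Row 0: "aepi"
  Row 1: "dml"
First row length: 4

4


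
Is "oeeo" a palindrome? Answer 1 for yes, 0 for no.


Input: oeeo
Reversed: oeeo
  Compare pos 0 ('o') with pos 3 ('o'): match
  Compare pos 1 ('e') with pos 2 ('e'): match
Result: palindrome

1


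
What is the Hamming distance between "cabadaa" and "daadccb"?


Comparing "cabadaa" and "daadccb" position by position:
  Position 0: 'c' vs 'd' => differ
  Position 1: 'a' vs 'a' => same
  Position 2: 'b' vs 'a' => differ
  Position 3: 'a' vs 'd' => differ
  Position 4: 'd' vs 'c' => differ
  Position 5: 'a' vs 'c' => differ
  Position 6: 'a' vs 'b' => differ
Total differences (Hamming distance): 6

6


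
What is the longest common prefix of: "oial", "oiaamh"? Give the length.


Words: oial, oiaamh
  Position 0: all 'o' => match
  Position 1: all 'i' => match
  Position 2: all 'a' => match
  Position 3: ('l', 'a') => mismatch, stop
LCP = "oia" (length 3)

3


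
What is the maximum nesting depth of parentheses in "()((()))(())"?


Input: "()((()))(())"
Tracking depth:
  Position 0 '(': depth becomes 1
  Position 1 ')': depth becomes 0
  Position 2 '(': depth becomes 1
  Position 3 '(': depth becomes 2
  Position 4 '(': depth becomes 3
  Position 5 ')': depth becomes 2
  Position 6 ')': depth becomes 1
  Position 7 ')': depth becomes 0
  Position 8 '(': depth becomes 1
  Position 9 '(': depth becomes 2
  Position 10 ')': depth becomes 1
  Position 11 ')': depth becomes 0
Maximum depth reached: 3

3


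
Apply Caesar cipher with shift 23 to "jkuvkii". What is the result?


Caesar cipher: shift "jkuvkii" by 23
  'j' (pos 9) + 23 = pos 6 = 'g'
  'k' (pos 10) + 23 = pos 7 = 'h'
  'u' (pos 20) + 23 = pos 17 = 'r'
  'v' (pos 21) + 23 = pos 18 = 's'
  'k' (pos 10) + 23 = pos 7 = 'h'
  'i' (pos 8) + 23 = pos 5 = 'f'
  'i' (pos 8) + 23 = pos 5 = 'f'
Result: ghrshff

ghrshff


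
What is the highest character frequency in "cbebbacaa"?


Input: cbebbacaa
Character counts:
  'a': 3
  'b': 3
  'c': 2
  'e': 1
Maximum frequency: 3

3


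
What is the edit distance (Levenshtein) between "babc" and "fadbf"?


Computing edit distance: "babc" -> "fadbf"
DP table:
           f    a    d    b    f
      0    1    2    3    4    5
  b   1    1    2    3    3    4
  a   2    2    1    2    3    4
  b   3    3    2    2    2    3
  c   4    4    3    3    3    3
Edit distance = dp[4][5] = 3

3


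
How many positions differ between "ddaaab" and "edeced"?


Comparing "ddaaab" and "edeced" position by position:
  Position 0: 'd' vs 'e' => DIFFER
  Position 1: 'd' vs 'd' => same
  Position 2: 'a' vs 'e' => DIFFER
  Position 3: 'a' vs 'c' => DIFFER
  Position 4: 'a' vs 'e' => DIFFER
  Position 5: 'b' vs 'd' => DIFFER
Positions that differ: 5

5


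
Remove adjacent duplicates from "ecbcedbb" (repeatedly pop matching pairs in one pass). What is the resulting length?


Input: ecbcedbb
Stack-based adjacent duplicate removal:
  Read 'e': push. Stack: e
  Read 'c': push. Stack: ec
  Read 'b': push. Stack: ecb
  Read 'c': push. Stack: ecbc
  Read 'e': push. Stack: ecbce
  Read 'd': push. Stack: ecbced
  Read 'b': push. Stack: ecbcedb
  Read 'b': matches stack top 'b' => pop. Stack: ecbced
Final stack: "ecbced" (length 6)

6


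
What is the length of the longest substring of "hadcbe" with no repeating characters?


Input: "hadcbe"
Sliding window (track last position of each char):
  Position 0 ('h'): window [0,0] length 1 -- new best
  Position 1 ('a'): window [0,1] length 2 -- new best
  Position 2 ('d'): window [0,2] length 3 -- new best
  Position 3 ('c'): window [0,3] length 4 -- new best
  Position 4 ('b'): window [0,4] length 5 -- new best
  Position 5 ('e'): window [0,5] length 6 -- new best
Longest substring with no repeats: "hadcbe" with length 6

6


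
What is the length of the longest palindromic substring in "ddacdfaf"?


Input: "ddacdfaf"
Checking substrings for palindromes:
  [5:8] "faf" (len 3) => palindrome
  [0:2] "dd" (len 2) => palindrome
Longest palindromic substring: "faf" with length 3

3


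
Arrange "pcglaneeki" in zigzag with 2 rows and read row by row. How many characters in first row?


Zigzag "pcglaneeki" into 2 rows:
Placing characters:
  'p' => row 0
  'c' => row 1
  'g' => row 0
  'l' => row 1
  'a' => row 0
  'n' => row 1
  'e' => row 0
  'e' => row 1
  'k' => row 0
  'i' => row 1
Rows:
  Row 0: "pgaek"
  Row 1: "clnei"
First row length: 5

5


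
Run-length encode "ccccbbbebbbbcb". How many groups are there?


Input: ccccbbbebbbbcb
Scanning for consecutive runs:
  Group 1: 'c' x 4 (positions 0-3)
  Group 2: 'b' x 3 (positions 4-6)
  Group 3: 'e' x 1 (positions 7-7)
  Group 4: 'b' x 4 (positions 8-11)
  Group 5: 'c' x 1 (positions 12-12)
  Group 6: 'b' x 1 (positions 13-13)
Total groups: 6

6


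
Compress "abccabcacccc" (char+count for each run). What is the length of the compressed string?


Input: abccabcacccc
Runs:
  'a' x 1 => "a1"
  'b' x 1 => "b1"
  'c' x 2 => "c2"
  'a' x 1 => "a1"
  'b' x 1 => "b1"
  'c' x 1 => "c1"
  'a' x 1 => "a1"
  'c' x 4 => "c4"
Compressed: "a1b1c2a1b1c1a1c4"
Compressed length: 16

16


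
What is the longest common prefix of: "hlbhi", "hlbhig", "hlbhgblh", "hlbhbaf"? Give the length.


Words: hlbhi, hlbhig, hlbhgblh, hlbhbaf
  Position 0: all 'h' => match
  Position 1: all 'l' => match
  Position 2: all 'b' => match
  Position 3: all 'h' => match
  Position 4: ('i', 'i', 'g', 'b') => mismatch, stop
LCP = "hlbh" (length 4)

4


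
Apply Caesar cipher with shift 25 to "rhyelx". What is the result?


Caesar cipher: shift "rhyelx" by 25
  'r' (pos 17) + 25 = pos 16 = 'q'
  'h' (pos 7) + 25 = pos 6 = 'g'
  'y' (pos 24) + 25 = pos 23 = 'x'
  'e' (pos 4) + 25 = pos 3 = 'd'
  'l' (pos 11) + 25 = pos 10 = 'k'
  'x' (pos 23) + 25 = pos 22 = 'w'
Result: qgxdkw

qgxdkw


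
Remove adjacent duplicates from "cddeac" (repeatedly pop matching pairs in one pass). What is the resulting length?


Input: cddeac
Stack-based adjacent duplicate removal:
  Read 'c': push. Stack: c
  Read 'd': push. Stack: cd
  Read 'd': matches stack top 'd' => pop. Stack: c
  Read 'e': push. Stack: ce
  Read 'a': push. Stack: cea
  Read 'c': push. Stack: ceac
Final stack: "ceac" (length 4)

4


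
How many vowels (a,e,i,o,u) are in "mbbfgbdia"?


Input: mbbfgbdia
Checking each character:
  'm' at position 0: consonant
  'b' at position 1: consonant
  'b' at position 2: consonant
  'f' at position 3: consonant
  'g' at position 4: consonant
  'b' at position 5: consonant
  'd' at position 6: consonant
  'i' at position 7: vowel (running total: 1)
  'a' at position 8: vowel (running total: 2)
Total vowels: 2

2


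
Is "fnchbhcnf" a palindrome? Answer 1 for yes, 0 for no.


Input: fnchbhcnf
Reversed: fnchbhcnf
  Compare pos 0 ('f') with pos 8 ('f'): match
  Compare pos 1 ('n') with pos 7 ('n'): match
  Compare pos 2 ('c') with pos 6 ('c'): match
  Compare pos 3 ('h') with pos 5 ('h'): match
Result: palindrome

1


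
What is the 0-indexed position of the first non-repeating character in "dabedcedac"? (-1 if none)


Input: dabedcedac
Character frequencies:
  'a': 2
  'b': 1
  'c': 2
  'd': 3
  'e': 2
Scanning left to right for freq == 1:
  Position 0 ('d'): freq=3, skip
  Position 1 ('a'): freq=2, skip
  Position 2 ('b'): unique! => answer = 2

2


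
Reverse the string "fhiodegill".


Input: fhiodegill
Reading characters right to left:
  Position 9: 'l'
  Position 8: 'l'
  Position 7: 'i'
  Position 6: 'g'
  Position 5: 'e'
  Position 4: 'd'
  Position 3: 'o'
  Position 2: 'i'
  Position 1: 'h'
  Position 0: 'f'
Reversed: lligedoihf

lligedoihf


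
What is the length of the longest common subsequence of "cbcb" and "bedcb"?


LCS of "cbcb" and "bedcb"
DP table:
           b    e    d    c    b
      0    0    0    0    0    0
  c   0    0    0    0    1    1
  b   0    1    1    1    1    2
  c   0    1    1    1    2    2
  b   0    1    1    1    2    3
LCS length = dp[4][5] = 3

3


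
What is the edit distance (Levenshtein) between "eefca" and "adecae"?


Computing edit distance: "eefca" -> "adecae"
DP table:
           a    d    e    c    a    e
      0    1    2    3    4    5    6
  e   1    1    2    2    3    4    5
  e   2    2    2    2    3    4    4
  f   3    3    3    3    3    4    5
  c   4    4    4    4    3    4    5
  a   5    4    5    5    4    3    4
Edit distance = dp[5][6] = 4

4


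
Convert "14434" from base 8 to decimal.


Input: "14434" in base 8
Positional expansion:
  Digit '1' (value 1) x 8^4 = 4096
  Digit '4' (value 4) x 8^3 = 2048
  Digit '4' (value 4) x 8^2 = 256
  Digit '3' (value 3) x 8^1 = 24
  Digit '4' (value 4) x 8^0 = 4
Sum = 6428

6428


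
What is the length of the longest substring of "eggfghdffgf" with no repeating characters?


Input: "eggfghdffgf"
Sliding window (track last position of each char):
  Position 0 ('e'): window [0,0] length 1 -- new best
  Position 1 ('g'): window [0,1] length 2 -- new best
  Position 2 ('g'): repeat (last at 1), move window start to 2
  Position 2 ('g'): window [2,2] length 1
  Position 3 ('f'): window [2,3] length 2
  Position 4 ('g'): repeat (last at 2), move window start to 3
  Position 4 ('g'): window [3,4] length 2
  Position 5 ('h'): window [3,5] length 3 -- new best
  Position 6 ('d'): window [3,6] length 4 -- new best
  Position 7 ('f'): repeat (last at 3), move window start to 4
  Position 7 ('f'): window [4,7] length 4
  Position 8 ('f'): repeat (last at 7), move window start to 8
  Position 8 ('f'): window [8,8] length 1
  Position 9 ('g'): window [8,9] length 2
  Position 10 ('f'): repeat (last at 8), move window start to 9
  Position 10 ('f'): window [9,10] length 2
Longest substring with no repeats: "fghd" with length 4

4


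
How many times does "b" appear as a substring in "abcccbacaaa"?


Searching for "b" in "abcccbacaaa"
Scanning each position:
  Position 0: "a" => no
  Position 1: "b" => MATCH
  Position 2: "c" => no
  Position 3: "c" => no
  Position 4: "c" => no
  Position 5: "b" => MATCH
  Position 6: "a" => no
  Position 7: "c" => no
  Position 8: "a" => no
  Position 9: "a" => no
  Position 10: "a" => no
Total occurrences: 2

2


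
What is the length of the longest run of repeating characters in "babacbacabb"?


Input: "babacbacabb"
Scanning for longest run:
  Position 1 ('a'): new char, reset run to 1
  Position 2 ('b'): new char, reset run to 1
  Position 3 ('a'): new char, reset run to 1
  Position 4 ('c'): new char, reset run to 1
  Position 5 ('b'): new char, reset run to 1
  Position 6 ('a'): new char, reset run to 1
  Position 7 ('c'): new char, reset run to 1
  Position 8 ('a'): new char, reset run to 1
  Position 9 ('b'): new char, reset run to 1
  Position 10 ('b'): continues run of 'b', length=2
Longest run: 'b' with length 2

2
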